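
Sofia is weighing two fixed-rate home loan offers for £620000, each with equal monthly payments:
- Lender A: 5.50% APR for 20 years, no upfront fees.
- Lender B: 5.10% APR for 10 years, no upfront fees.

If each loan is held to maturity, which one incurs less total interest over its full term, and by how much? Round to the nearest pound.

Lender A: monthly rate = 5.5%/12 = 0.0045833; payment = 620,000 × 0.0045833 / (1 − (1+0.0045833)^−240) = £4,264.90.
Total interest on Lender A = 240 × £4,264.90 − £620,000 = £403,576.00.
Lender B: monthly rate = 5.1%/12 = 0.0042500; payment = 620,000 × 0.0042500 / (1 − (1+0.0042500)^−120) = £6,606.41.
Total interest on Lender B = 120 × £6,606.41 − £620,000 = £172,769.20.
Lender B is lower by £230,806.80.

Lender B by £230,807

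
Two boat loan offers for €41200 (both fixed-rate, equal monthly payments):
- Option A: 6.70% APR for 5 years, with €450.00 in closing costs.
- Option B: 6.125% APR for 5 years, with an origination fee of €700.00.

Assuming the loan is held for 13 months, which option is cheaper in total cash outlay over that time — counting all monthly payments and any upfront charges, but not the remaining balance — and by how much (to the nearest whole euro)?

Option A: monthly rate = 6.7%/12 = 0.0055833; payment = 41,200 × 0.0055833 / (1 − (1+0.0055833)^−60) = €809.99.
Option B: at 6.125% the monthly rate is 0.0051042, so the payment is 41,200 × 0.0051042 / (1 − 1.0051042^−60) = €798.91.
Over 13 months: Option A costs 13 × €809.99 + €450.00 = €10,979.87; Option B costs 13 × €798.91 + €700.00 = €11,085.83.
Option A is cheaper by €11,085.83 − €10,979.87 = €105.96.

Option A by €106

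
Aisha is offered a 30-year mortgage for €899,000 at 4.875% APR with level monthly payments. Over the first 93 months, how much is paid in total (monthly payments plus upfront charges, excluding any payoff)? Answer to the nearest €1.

At 4.875% the monthly rate is 0.0040625, so the payment is 899,000 × 0.0040625 / (1 − 1.0040625^−360) = €4,757.58.
Total outlay = 93 × €4,757.58 = €442,454.94.

€442,455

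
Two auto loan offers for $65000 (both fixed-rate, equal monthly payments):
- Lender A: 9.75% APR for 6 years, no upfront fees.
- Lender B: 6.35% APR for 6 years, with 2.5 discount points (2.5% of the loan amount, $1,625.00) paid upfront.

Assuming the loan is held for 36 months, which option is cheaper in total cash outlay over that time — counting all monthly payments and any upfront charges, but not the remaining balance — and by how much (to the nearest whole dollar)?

Lender B by $2,263

Lender A: at 9.75% the monthly rate is 0.0081250, so the payment is 65,000 × 0.0081250 / (1 − 1.0081250^−72) = $1,196.00.
Lender B: at 6.35% the monthly rate is 0.0052917, so the payment is 65,000 × 0.0052917 / (1 − 1.0052917^−72) = $1,088.01.
Over 36 months: Lender A costs 36 × $1,196.00 = $43,056.00; Lender B costs 36 × $1,088.01 + $1,625.00 = $40,793.36.
Lender B is cheaper by $43,056.00 − $40,793.36 = $2,262.64.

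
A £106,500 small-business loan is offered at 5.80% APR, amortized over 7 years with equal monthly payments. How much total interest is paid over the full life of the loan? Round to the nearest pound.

£23,332

At 5.80% the monthly rate is 0.0048333, so the payment is 106,500 × 0.0048333 / (1 − 1.0048333^−84) = £1,545.62.
Total paid = 84 × £1,545.62 = £129,832.08; interest = £129,832.08 − £106,500 = £23,332.08.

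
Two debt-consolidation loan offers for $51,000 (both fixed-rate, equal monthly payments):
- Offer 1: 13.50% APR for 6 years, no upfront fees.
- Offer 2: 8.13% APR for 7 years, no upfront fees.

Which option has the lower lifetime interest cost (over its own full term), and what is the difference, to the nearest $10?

Offer 1: at 13.50% the monthly rate is 0.0112500, so the payment is 51,000 × 0.0112500 / (1 − 1.0112500^−72) = $1,037.29.
Total interest on Offer 1 = 72 × $1,037.29 − $51,000 = $23,684.88.
Offer 2: monthly rate = 8.13%/12 = 0.0067750; payment = 51,000 × 0.0067750 / (1 − (1+0.0067750)^−84) = $798.20.
Total interest on Offer 2 = 84 × $798.20 − $51,000 = $16,048.80.
Offer 2 is lower by $7,636.08.

Offer 2 by $7,640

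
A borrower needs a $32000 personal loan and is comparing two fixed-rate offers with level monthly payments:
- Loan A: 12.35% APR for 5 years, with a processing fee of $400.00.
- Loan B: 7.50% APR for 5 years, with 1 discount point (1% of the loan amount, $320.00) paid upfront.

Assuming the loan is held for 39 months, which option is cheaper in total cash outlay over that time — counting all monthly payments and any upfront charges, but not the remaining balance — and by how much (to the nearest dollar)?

Loan A: monthly rate = 12.35%/12 = 0.0102917; payment = 32,000 × 0.0102917 / (1 − (1+0.0102917)^−60) = $717.49.
Loan B: monthly rate = 7.5%/12 = 0.0062500; payment = 32,000 × 0.0062500 / (1 − (1+0.0062500)^−60) = $641.21.
Over 39 months: Loan A costs 39 × $717.49 + $400.00 = $28,382.11; Loan B costs 39 × $641.21 + $320.00 = $25,327.19.
Loan B is cheaper by $28,382.11 − $25,327.19 = $3,054.92.

Loan B by $3,055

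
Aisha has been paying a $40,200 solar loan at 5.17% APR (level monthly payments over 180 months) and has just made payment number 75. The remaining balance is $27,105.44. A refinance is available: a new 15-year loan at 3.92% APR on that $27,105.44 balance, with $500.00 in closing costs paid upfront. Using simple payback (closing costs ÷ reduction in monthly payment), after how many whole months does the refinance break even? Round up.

Current payment = 40,200 × 5.17%/12 / (1 − (1+0.0043083)^−180) = $321.47.
Refinanced payment = 27,105.44 × 0.0032667 / (1 − (1+0.0032667)^−180) = $199.41.
Monthly savings = $321.47 − $199.41 = $122.06.
Break-even = $500.00 / $122.06 = 4.10 → 5 months.

5 months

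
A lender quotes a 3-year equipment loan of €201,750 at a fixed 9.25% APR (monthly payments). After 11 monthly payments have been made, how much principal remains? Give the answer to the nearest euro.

€145,907

With monthly rate i = 9.25%/12 = 0.0077083, the balance after k of n payments is P · [(1+i)^n − (1+i)^k] / [(1+i)^n − 1].
(1+0.0077083)^36 = 1.31842248 and (1+0.0077083)^11 = 1.08813643, so the balance is 201,750 × (1.31842248 − 1.08813643) / (1.31842248 − 1) = €145,907.45.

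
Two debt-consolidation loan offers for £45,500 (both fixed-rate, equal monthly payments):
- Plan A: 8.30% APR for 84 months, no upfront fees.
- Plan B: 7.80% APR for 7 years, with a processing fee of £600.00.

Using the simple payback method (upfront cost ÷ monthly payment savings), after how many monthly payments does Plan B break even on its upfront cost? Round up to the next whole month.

Plan A: monthly rate = 8.3%/12 = 0.0069167; payment = 45,500 × 0.0069167 / (1 − (1+0.0069167)^−84) = £715.99.
Plan B: at 7.80% the monthly rate is 0.0065000, so the payment is 45,500 × 0.0065000 / (1 − 1.0065000^−84) = £704.65.
Monthly savings = £715.99 − £704.65 = £11.34.
Break-even = £600.00 / £11.34 = 52.91 → 53 months.

53 months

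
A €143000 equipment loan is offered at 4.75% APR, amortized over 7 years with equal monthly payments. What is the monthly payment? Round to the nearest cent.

€2,004.39

At 4.75% the monthly rate is 0.0039583, so the payment is 143,000 × 0.0039583 / (1 − 1.0039583^−84) = €2,004.39.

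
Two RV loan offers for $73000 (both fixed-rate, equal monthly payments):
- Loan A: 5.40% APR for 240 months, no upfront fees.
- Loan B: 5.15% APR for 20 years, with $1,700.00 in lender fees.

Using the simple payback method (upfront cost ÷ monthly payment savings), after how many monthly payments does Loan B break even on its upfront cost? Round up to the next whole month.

Loan A: monthly rate = 5.4%/12 = 0.0045000; payment = 73,000 × 0.0045000 / (1 − (1+0.0045000)^−240) = $498.04.
Loan B: at 5.15% the monthly rate is 0.0042917, so the payment is 73,000 × 0.0042917 / (1 − 1.0042917^−240) = $487.84.
Monthly savings = $498.04 − $487.84 = $10.20.
Break-even = $1,700.00 / $10.20 = 166.67 → 167 months.

167 months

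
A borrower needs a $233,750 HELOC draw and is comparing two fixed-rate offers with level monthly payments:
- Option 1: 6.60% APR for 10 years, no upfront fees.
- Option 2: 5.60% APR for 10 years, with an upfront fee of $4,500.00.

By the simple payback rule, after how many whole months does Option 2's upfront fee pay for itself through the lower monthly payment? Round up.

Option 1: monthly rate = 6.6%/12 = 0.0055000; payment = 233,750 × 0.0055000 / (1 − (1+0.0055000)^−120) = $2,666.09.
Option 2: at 5.60% the monthly rate is 0.0046667, so the payment is 233,750 × 0.0046667 / (1 − 1.0046667^−120) = $2,548.40.
Monthly savings = $2,666.09 − $2,548.40 = $117.69.
Break-even = $4,500.00 / $117.69 = 38.24 → 39 months.

39 months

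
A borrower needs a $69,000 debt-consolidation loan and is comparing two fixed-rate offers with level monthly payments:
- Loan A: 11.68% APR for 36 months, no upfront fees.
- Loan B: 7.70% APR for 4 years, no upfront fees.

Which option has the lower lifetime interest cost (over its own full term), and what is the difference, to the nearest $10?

Loan B by $1,740

Loan A: monthly rate = 11.68%/12 = 0.0097333; payment = 69,000 × 0.0097333 / (1 − (1+0.0097333)^−36) = $2,281.26.
Total interest on Loan A = 36 × $2,281.26 − $69,000 = $13,125.36.
Loan B: at 7.70% the monthly rate is 0.0064167, so the payment is 69,000 × 0.0064167 / (1 − 1.0064167^−48) = $1,674.79.
Total interest on Loan B = 48 × $1,674.79 − $69,000 = $11,389.92.
Loan B is lower by $1,735.44.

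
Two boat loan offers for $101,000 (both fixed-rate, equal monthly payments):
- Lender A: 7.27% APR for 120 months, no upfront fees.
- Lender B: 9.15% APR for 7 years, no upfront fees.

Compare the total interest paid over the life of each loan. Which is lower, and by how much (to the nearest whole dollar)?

Lender B by $5,269

Lender A: monthly rate = 7.27%/12 = 0.0060583; payment = 101,000 × 0.0060583 / (1 − (1+0.0060583)^−120) = $1,186.80.
Total interest on Lender A = 120 × $1,186.80 − $101,000 = $41,416.00.
Lender B: monthly rate = 9.15%/12 = 0.0076250; payment = 101,000 × 0.0076250 / (1 − (1+0.0076250)^−84) = $1,632.70.
Total interest on Lender B = 84 × $1,632.70 − $101,000 = $36,146.80.
Lender B is lower by $5,269.20.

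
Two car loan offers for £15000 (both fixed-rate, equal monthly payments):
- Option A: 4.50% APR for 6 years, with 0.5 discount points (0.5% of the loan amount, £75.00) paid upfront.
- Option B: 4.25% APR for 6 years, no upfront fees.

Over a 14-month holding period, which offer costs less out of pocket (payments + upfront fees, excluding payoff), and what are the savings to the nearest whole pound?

Option A: at 4.50% the monthly rate is 0.0037500, so the payment is 15,000 × 0.0037500 / (1 − 1.0037500^−72) = £238.11.
Option B: at 4.25% the monthly rate is 0.0035417, so the payment is 15,000 × 0.0035417 / (1 − 1.0035417^−72) = £236.39.
Over 14 months: Option A costs 14 × £238.11 + £75.00 = £3,408.54; Option B costs 14 × £236.39 = £3,309.46.
Option B is cheaper by £3,408.54 − £3,309.46 = £99.08.

Option B by £99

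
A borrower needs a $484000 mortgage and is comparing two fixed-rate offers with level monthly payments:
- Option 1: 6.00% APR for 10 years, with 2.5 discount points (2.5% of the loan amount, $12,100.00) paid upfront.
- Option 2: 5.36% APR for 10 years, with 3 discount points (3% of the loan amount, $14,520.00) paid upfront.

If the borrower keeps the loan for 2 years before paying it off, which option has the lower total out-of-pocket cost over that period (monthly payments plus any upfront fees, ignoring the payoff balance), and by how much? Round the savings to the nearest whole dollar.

Option 1: monthly rate = 6%/12 = 0.0050000; payment = 484,000 × 0.0050000 / (1 − (1+0.0050000)^−120) = $5,373.39.
Option 2: at 5.36% the monthly rate is 0.0044667, so the payment is 484,000 × 0.0044667 / (1 − 1.0044667^−120) = $5,219.16.
Over 24 months: Option 1 costs 24 × $5,373.39 + $12,100.00 = $141,061.36; Option 2 costs 24 × $5,219.16 + $14,520.00 = $139,779.84.
Option 2 is cheaper by $141,061.36 − $139,779.84 = $1,281.52.

Option 2 by $1,282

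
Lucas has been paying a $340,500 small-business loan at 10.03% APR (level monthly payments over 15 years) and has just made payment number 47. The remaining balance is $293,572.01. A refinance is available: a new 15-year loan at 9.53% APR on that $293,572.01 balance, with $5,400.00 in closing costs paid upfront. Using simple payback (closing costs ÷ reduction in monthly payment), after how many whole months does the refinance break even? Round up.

Current payment = 340,500 × 10.03%/12 / (1 − (1+0.0083583)^−180) = $3,665.28.
Refinanced payment = 293,572.01 × 0.0079417 / (1 − (1+0.0079417)^−180) = $3,070.87.
Monthly savings = $3,665.28 − $3,070.87 = $594.41.
Break-even = $5,400.00 / $594.41 = 9.08 → 10 months.

10 months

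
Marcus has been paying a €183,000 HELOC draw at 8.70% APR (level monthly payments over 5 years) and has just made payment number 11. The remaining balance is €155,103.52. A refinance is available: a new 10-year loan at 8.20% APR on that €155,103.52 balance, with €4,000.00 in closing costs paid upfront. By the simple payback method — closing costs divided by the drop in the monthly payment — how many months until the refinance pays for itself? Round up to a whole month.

3 months

Current payment = 183,000 × 8.7%/12 / (1 − (1+0.0072500)^−60) = €3,772.19.
Refinanced payment = 155,103.52 × 0.0068333 / (1 − (1+0.0068333)^−120) = €1,898.27.
Monthly savings = €3,772.19 − €1,898.27 = €1,873.92.
Break-even = €4,000.00 / €1,873.92 = 2.13 → 3 months.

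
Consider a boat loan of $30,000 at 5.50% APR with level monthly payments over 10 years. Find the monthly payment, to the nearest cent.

At 5.50% the monthly rate is 0.0045833, so the payment is 30,000 × 0.0045833 / (1 − 1.0045833^−120) = $325.58.

$325.58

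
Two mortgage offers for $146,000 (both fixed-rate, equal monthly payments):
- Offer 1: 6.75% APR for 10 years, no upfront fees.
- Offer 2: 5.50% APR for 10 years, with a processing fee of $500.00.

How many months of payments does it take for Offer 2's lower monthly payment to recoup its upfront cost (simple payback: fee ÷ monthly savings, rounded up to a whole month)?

Offer 1: monthly rate = 6.75%/12 = 0.0056250; payment = 146,000 × 0.0056250 / (1 − (1+0.0056250)^−120) = $1,676.43.
Offer 2: at 5.50% the monthly rate is 0.0045833, so the payment is 146,000 × 0.0045833 / (1 − 1.0045833^−120) = $1,584.48.
Monthly savings = $1,676.43 − $1,584.48 = $91.95.
Break-even = $500.00 / $91.95 = 5.44 → 6 months.

6 months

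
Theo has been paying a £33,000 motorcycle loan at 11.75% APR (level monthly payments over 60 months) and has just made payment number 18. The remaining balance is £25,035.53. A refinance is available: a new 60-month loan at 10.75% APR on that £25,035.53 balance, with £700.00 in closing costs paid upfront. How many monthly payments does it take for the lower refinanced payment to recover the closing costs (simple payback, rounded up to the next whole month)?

Current payment = 33,000 × 11.75%/12 / (1 − (1+0.0097917)^−60) = £729.90.
Refinanced payment = 25,035.53 × 0.0089583 / (1 − (1+0.0089583)^−60) = £541.22.
Monthly savings = £729.90 − £541.22 = £188.68.
Break-even = £700.00 / £188.68 = 3.71 → 4 months.

4 months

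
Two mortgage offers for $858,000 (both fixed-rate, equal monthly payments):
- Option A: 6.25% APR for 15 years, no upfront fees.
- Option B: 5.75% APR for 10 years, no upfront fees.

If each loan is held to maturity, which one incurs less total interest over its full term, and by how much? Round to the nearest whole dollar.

Option B by $194,020

Option A: at 6.25% the monthly rate is 0.0052083, so the payment is 858,000 × 0.0052083 / (1 − 1.0052083^−180) = $7,356.69.
Total interest on Option A = 180 × $7,356.69 − $858,000 = $466,204.20.
Option B: at 5.75% the monthly rate is 0.0047917, so the payment is 858,000 × 0.0047917 / (1 − 1.0047917^−120) = $9,418.20.
Total interest on Option B = 120 × $9,418.20 − $858,000 = $272,184.00.
Option B is lower by $194,020.20.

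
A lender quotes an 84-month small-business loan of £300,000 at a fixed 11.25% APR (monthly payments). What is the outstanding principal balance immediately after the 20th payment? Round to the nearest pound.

With monthly rate i = 11.25%/12 = 0.0093750, the balance after k of n payments is P · [(1+i)^n − (1+i)^k] / [(1+i)^n − 1].
(1+0.0093750)^84 = 2.18984662 and (1+0.0093750)^20 = 1.20517713, so the balance is 300,000 × (2.18984662 − 1.20517713) / (2.18984662 − 1) = £248,268.01.

£248,268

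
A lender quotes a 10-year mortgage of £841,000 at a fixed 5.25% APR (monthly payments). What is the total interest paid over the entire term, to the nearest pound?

£241,788

At 5.25% the monthly rate is 0.0043750, so the payment is 841,000 × 0.0043750 / (1 − 1.0043750^−120) = £9,023.23.
Total paid = 120 × £9,023.23 = £1,082,787.60; interest = £1,082,787.60 − £841,000 = £241,787.60.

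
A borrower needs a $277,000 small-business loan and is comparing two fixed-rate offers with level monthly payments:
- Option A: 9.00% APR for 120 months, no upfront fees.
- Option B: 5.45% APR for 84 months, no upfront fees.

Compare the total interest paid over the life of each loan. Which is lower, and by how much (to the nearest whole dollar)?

Option A: monthly rate = 9%/12 = 0.0075000; payment = 277,000 × 0.0075000 / (1 − (1+0.0075000)^−120) = $3,508.92.
Total interest on Option A = 120 × $3,508.92 − $277,000 = $144,070.40.
Option B: at 5.45% the monthly rate is 0.0045417, so the payment is 277,000 × 0.0045417 / (1 − 1.0045417^−84) = $3,973.93.
Total interest on Option B = 84 × $3,973.93 − $277,000 = $56,810.12.
Option B is lower by $87,260.28.

Option B by $87,260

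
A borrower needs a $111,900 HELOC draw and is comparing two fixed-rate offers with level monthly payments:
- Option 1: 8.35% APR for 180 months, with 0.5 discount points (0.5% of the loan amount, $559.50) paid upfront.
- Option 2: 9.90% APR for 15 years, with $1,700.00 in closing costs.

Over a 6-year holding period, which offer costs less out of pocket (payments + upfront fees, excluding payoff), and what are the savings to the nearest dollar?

Option 1: at 8.35% the monthly rate is 0.0069583, so the payment is 111,900 × 0.0069583 / (1 − 1.0069583^−180) = $1,092.11.
Option 2: monthly rate = 9.9%/12 = 0.0082500; payment = 111,900 × 0.0082500 / (1 − (1+0.0082500)^−180) = $1,195.65.
Over 72 months: Option 1 costs 72 × $1,092.11 + $559.50 = $79,191.42; Option 2 costs 72 × $1,195.65 + $1,700.00 = $87,786.80.
Option 1 is cheaper by $87,786.80 − $79,191.42 = $8,595.38.

Option 1 by $8,595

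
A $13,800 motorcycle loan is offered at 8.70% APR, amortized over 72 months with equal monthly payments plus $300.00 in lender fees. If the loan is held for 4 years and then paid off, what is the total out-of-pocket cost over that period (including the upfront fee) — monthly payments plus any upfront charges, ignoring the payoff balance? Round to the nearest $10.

$12,140

At 8.70% the monthly rate is 0.0072500, so the payment is 13,800 × 0.0072500 / (1 − 1.0072500^−72) = $246.70.
Total outlay = 48 × $246.70 + $300.00 = $12,141.60.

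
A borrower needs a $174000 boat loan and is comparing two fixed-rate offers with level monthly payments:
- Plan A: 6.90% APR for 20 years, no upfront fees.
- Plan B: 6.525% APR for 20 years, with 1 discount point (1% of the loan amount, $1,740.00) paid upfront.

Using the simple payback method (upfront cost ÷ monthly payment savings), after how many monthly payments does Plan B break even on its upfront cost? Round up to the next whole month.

45 months

Plan A: monthly rate = 6.9%/12 = 0.0057500; payment = 174,000 × 0.0057500 / (1 − (1+0.0057500)^−240) = $1,338.60.
Plan B: at 6.525% the monthly rate is 0.0054375, so the payment is 174,000 × 0.0054375 / (1 − 1.0054375^−240) = $1,299.86.
Monthly savings = $1,338.60 − $1,299.86 = $38.74.
Break-even = $1,740.00 / $38.74 = 44.91 → 45 months.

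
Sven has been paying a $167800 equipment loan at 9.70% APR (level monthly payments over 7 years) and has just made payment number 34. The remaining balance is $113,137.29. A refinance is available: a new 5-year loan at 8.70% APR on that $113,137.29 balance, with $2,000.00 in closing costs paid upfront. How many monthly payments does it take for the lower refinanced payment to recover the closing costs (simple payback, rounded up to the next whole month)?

Current payment = 167,800 × 9.7%/12 / (1 − (1+0.0080833)^−84) = $2,759.74.
Refinanced payment = 113,137.29 × 0.0072500 / (1 − (1+0.0072500)^−60) = $2,332.11.
Monthly savings = $2,759.74 − $2,332.11 = $427.63.
Break-even = $2,000.00 / $427.63 = 4.68 → 5 months.

5 months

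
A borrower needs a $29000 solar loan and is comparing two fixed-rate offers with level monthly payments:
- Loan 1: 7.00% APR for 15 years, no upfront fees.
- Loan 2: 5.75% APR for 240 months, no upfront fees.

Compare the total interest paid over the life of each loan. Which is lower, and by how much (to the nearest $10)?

Loan 1: monthly rate = 7%/12 = 0.0058333; payment = 29,000 × 0.0058333 / (1 − (1+0.0058333)^−180) = $260.66.
Total interest on Loan 1 = 180 × $260.66 − $29,000 = $17,918.80.
Loan 2: at 5.75% the monthly rate is 0.0047917, so the payment is 29,000 × 0.0047917 / (1 − 1.0047917^−240) = $203.60.
Total interest on Loan 2 = 240 × $203.60 − $29,000 = $19,864.00.
Loan 1 is lower by $1,945.20.

Loan 1 by $1,950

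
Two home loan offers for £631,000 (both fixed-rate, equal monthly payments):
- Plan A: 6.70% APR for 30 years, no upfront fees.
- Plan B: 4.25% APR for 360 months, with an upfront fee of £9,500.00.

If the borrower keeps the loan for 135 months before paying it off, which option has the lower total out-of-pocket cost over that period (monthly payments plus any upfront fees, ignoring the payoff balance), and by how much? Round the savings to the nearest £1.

Plan A: at 6.70% the monthly rate is 0.0055833, so the payment is 631,000 × 0.0055833 / (1 − 1.0055833^−360) = £4,071.70.
Plan B: at 4.25% the monthly rate is 0.0035417, so the payment is 631,000 × 0.0035417 / (1 − 1.0035417^−360) = £3,104.14.
Over 135 months: Plan A costs 135 × £4,071.70 = £549,679.50; Plan B costs 135 × £3,104.14 + £9,500.00 = £428,558.90.
Plan B is cheaper by £549,679.50 − £428,558.90 = £121,120.60.

Plan B by £121,121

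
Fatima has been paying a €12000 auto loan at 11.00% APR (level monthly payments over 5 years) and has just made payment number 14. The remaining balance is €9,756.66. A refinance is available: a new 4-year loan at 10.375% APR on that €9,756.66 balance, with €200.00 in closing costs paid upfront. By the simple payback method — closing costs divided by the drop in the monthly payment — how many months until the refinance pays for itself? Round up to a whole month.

Current payment = 12,000 × 11%/12 / (1 − (1+0.0091667)^−60) = €260.91.
Refinanced payment = 9,756.66 × 0.0086458 / (1 − (1+0.0086458)^−48) = €249.21.
Monthly savings = €260.91 − €249.21 = €11.70.
Break-even = €200.00 / €11.70 = 17.09 → 18 months.

18 months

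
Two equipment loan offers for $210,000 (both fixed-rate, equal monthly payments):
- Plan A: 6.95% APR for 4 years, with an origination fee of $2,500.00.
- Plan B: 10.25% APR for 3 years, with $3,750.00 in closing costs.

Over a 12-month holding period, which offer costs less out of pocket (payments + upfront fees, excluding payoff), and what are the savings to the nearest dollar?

Plan A: at 6.95% the monthly rate is 0.0057917, so the payment is 210,000 × 0.0057917 / (1 − 1.0057917^−48) = $5,023.84.
Plan B: monthly rate = 10.25%/12 = 0.0085417; payment = 210,000 × 0.0085417 / (1 − (1+0.0085417)^−36) = $6,800.78.
Over 12 months: Plan A costs 12 × $5,023.84 + $2,500.00 = $62,786.08; Plan B costs 12 × $6,800.78 + $3,750.00 = $85,359.36.
Plan A is cheaper by $85,359.36 − $62,786.08 = $22,573.28.

Plan A by $22,573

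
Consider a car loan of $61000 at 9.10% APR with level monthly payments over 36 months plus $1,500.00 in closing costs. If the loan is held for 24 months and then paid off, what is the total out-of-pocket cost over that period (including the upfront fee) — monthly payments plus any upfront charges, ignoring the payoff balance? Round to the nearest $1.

$48,123

Monthly rate = 9.1%/12 = 0.0075833; payment = 61,000 × 0.0075833 / (1 − (1+0.0075833)^−36) = $1,942.62.
Total outlay = 24 × $1,942.62 + $1,500.00 = $48,122.88.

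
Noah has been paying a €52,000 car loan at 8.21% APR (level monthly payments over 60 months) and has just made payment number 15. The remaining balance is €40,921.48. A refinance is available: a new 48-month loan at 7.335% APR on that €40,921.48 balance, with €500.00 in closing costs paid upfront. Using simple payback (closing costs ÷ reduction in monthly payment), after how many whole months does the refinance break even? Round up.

Current payment = 52,000 × 8.21%/12 / (1 − (1+0.0068417)^−60) = €1,059.61.
Refinanced payment = 40,921.48 × 0.0061125 / (1 − (1+0.0061125)^−48) = €986.29.
Monthly savings = €1,059.61 − €986.29 = €73.32.
Break-even = €500.00 / €73.32 = 6.82 → 7 months.

7 months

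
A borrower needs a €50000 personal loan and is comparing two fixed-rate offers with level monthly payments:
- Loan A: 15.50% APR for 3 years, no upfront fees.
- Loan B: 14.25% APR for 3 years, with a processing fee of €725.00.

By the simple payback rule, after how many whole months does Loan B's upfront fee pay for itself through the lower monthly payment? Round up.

24 months

Loan A: monthly rate = 15.5%/12 = 0.0129167; payment = 50,000 × 0.0129167 / (1 − (1+0.0129167)^−36) = €1,745.53.
Loan B: at 14.25% the monthly rate is 0.0118750, so the payment is 50,000 × 0.0118750 / (1 − 1.0118750^−36) = €1,714.96.
Monthly savings = €1,745.53 − €1,714.96 = €30.57.
Break-even = €725.00 / €30.57 = 23.72 → 24 months.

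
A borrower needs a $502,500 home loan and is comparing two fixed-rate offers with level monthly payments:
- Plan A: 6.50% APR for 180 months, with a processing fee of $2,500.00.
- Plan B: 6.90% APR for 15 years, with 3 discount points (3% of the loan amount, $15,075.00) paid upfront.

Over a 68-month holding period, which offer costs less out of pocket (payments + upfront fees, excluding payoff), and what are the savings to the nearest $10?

Plan A: monthly rate = 6.5%/12 = 0.0054167; payment = 502,500 × 0.0054167 / (1 − (1+0.0054167)^−180) = $4,377.31.
Plan B: monthly rate = 6.9%/12 = 0.0057500; payment = 502,500 × 0.0057500 / (1 − (1+0.0057500)^−180) = $4,488.57.
Over 68 months: Plan A costs 68 × $4,377.31 + $2,500.00 = $300,157.08; Plan B costs 68 × $4,488.57 + $15,075.00 = $320,297.76.
Plan A is cheaper by $320,297.76 − $300,157.08 = $20,140.68.

Plan A by $20,140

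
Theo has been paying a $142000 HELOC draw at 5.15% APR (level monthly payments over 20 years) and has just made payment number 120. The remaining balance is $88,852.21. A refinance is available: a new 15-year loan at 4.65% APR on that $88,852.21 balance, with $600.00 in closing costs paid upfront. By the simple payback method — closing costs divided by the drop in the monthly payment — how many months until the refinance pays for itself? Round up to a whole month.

3 months

Current payment = 142,000 × 5.15%/12 / (1 − (1+0.0042917)^−240) = $948.94.
Refinanced payment = 88,852.21 × 0.0038750 / (1 − (1+0.0038750)^−180) = $686.54.
Monthly savings = $948.94 − $686.54 = $262.40.
Break-even = $600.00 / $262.40 = 2.29 → 3 months.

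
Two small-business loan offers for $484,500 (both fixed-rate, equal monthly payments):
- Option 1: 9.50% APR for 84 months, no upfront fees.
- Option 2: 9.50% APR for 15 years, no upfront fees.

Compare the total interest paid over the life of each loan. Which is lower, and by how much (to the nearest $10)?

Option 1 by $245,500

Option 1: monthly rate = 9.5%/12 = 0.0079167; payment = 484,500 × 0.0079167 / (1 − (1+0.0079167)^−84) = $7,918.66.
Total interest on Option 1 = 84 × $7,918.66 − $484,500 = $180,667.44.
Option 2: at 9.50% the monthly rate is 0.0079167, so the payment is 484,500 × 0.0079167 / (1 − 1.0079167^−180) = $5,059.27.
Total interest on Option 2 = 180 × $5,059.27 − $484,500 = $426,168.60.
Option 1 is lower by $245,501.16.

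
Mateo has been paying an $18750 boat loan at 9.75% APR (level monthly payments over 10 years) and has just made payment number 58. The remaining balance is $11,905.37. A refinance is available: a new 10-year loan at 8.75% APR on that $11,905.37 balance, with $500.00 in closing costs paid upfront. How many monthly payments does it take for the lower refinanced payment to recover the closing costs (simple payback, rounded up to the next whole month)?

Current payment = 18,750 × 9.75%/12 / (1 − (1+0.0081250)^−120) = $245.19.
Refinanced payment = 11,905.37 × 0.0072917 / (1 − (1+0.0072917)^−120) = $149.21.
Monthly savings = $245.19 − $149.21 = $95.98.
Break-even = $500.00 / $95.98 = 5.21 → 6 months.

6 months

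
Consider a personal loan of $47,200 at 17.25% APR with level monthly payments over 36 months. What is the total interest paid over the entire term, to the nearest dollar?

$13,593

At 17.25% the monthly rate is 0.0143750, so the payment is 47,200 × 0.0143750 / (1 − 1.0143750^−36) = $1,688.69.
Total paid = 36 × $1,688.69 = $60,792.84; interest = $60,792.84 − $47,200 = $13,592.84.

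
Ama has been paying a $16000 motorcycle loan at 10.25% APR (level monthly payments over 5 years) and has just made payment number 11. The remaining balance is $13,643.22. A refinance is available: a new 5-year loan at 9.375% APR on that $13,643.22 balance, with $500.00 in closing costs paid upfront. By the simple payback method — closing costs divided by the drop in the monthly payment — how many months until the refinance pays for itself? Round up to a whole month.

Current payment = 16,000 × 10.25%/12 / (1 − (1+0.0085417)^−60) = $341.92.
Refinanced payment = 13,643.22 × 0.0078125 / (1 − (1+0.0078125)^−60) = $285.70.
Monthly savings = $341.92 − $285.70 = $56.22.
Break-even = $500.00 / $56.22 = 8.89 → 9 months.

9 months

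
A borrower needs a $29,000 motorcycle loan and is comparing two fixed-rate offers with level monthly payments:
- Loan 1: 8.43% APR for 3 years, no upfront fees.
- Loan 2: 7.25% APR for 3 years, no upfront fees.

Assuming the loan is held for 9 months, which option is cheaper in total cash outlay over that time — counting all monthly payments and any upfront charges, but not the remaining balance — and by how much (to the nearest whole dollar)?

Loan 1: at 8.43% the monthly rate is 0.0070250, so the payment is 29,000 × 0.0070250 / (1 − 1.0070250^−36) = $914.52.
Loan 2: monthly rate = 7.25%/12 = 0.0060417; payment = 29,000 × 0.0060417 / (1 − (1+0.0060417)^−36) = $898.75.
Over 9 months: Loan 1 costs 9 × $914.52 = $8,230.68; Loan 2 costs 9 × $898.75 = $8,088.75.
Loan 2 is cheaper by $8,230.68 − $8,088.75 = $141.93.

Loan 2 by $142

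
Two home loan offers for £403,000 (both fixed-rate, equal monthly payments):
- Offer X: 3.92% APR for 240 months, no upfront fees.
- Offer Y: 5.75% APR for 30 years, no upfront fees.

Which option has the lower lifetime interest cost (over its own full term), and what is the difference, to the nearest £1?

Offer X by £264,612

Offer X: at 3.92% the monthly rate is 0.0032667, so the payment is 403,000 × 0.0032667 / (1 − 1.0032667^−240) = £2,425.15.
Total interest on Offer X = 240 × £2,425.15 − £403,000 = £179,036.00.
Offer Y: at 5.75% the monthly rate is 0.0047917, so the payment is 403,000 × 0.0047917 / (1 − 1.0047917^−360) = £2,351.80.
Total interest on Offer Y = 360 × £2,351.80 − £403,000 = £443,648.00.
Offer X is lower by £264,612.00.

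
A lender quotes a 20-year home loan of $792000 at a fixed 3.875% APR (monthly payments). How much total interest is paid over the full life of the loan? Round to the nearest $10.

Monthly rate = 3.875%/12 = 0.0032292; payment = 792,000 × 0.0032292 / (1 − (1+0.0032292)^−240) = $4,747.36.
Total paid = 240 × $4,747.36 = $1,139,366.40; interest = $1,139,366.40 − $792,000 = $347,366.40.

$347,370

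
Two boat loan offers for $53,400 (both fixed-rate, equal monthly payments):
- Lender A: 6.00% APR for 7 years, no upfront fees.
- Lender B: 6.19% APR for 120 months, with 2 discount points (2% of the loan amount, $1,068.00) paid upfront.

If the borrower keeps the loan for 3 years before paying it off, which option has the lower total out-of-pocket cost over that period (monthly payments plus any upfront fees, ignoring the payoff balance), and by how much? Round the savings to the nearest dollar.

Lender A: monthly rate = 6%/12 = 0.0050000; payment = 53,400 × 0.0050000 / (1 − (1+0.0050000)^−84) = $780.10.
Lender B: monthly rate = 6.19%/12 = 0.0051583; payment = 53,400 × 0.0051583 / (1 − (1+0.0051583)^−120) = $597.96.
Over 36 months: Lender A costs 36 × $780.10 = $28,083.60; Lender B costs 36 × $597.96 + $1,068.00 = $22,594.56.
Lender B is cheaper by $28,083.60 − $22,594.56 = $5,489.04.

Lender B by $5,489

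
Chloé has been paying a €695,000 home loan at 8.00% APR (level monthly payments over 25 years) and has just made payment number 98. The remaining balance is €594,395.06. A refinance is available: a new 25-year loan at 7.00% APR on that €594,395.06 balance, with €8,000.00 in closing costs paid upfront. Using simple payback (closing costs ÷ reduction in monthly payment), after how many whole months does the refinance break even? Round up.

Current payment = 695,000 × 8%/12 / (1 − (1+0.0066667)^−300) = €5,364.12.
Refinanced payment = 594,395.06 × 0.0058333 / (1 − (1+0.0058333)^−300) = €4,201.06.
Monthly savings = €5,364.12 − €4,201.06 = €1,163.06.
Break-even = €8,000.00 / €1,163.06 = 6.88 → 7 months.

7 months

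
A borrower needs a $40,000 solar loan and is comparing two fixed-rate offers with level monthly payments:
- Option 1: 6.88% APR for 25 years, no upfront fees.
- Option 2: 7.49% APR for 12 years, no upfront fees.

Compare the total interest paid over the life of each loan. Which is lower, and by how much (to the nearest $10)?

Option 2 by $23,150

Option 1: at 6.88% the monthly rate is 0.0057333, so the payment is 40,000 × 0.0057333 / (1 − 1.0057333^−300) = $279.66.
Total interest on Option 1 = 300 × $279.66 − $40,000 = $43,898.00.
Option 2: at 7.49% the monthly rate is 0.0062417, so the payment is 40,000 × 0.0062417 / (1 − 1.0062417^−144) = $421.87.
Total interest on Option 2 = 144 × $421.87 − $40,000 = $20,749.28.
Option 2 is lower by $23,148.72.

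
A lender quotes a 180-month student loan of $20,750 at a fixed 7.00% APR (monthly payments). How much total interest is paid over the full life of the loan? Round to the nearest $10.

At 7.00% the monthly rate is 0.0058333, so the payment is 20,750 × 0.0058333 / (1 − 1.0058333^−180) = $186.51.
Total paid = 180 × $186.51 = $33,571.80; interest = $33,571.80 − $20,750 = $12,821.80.

$12,820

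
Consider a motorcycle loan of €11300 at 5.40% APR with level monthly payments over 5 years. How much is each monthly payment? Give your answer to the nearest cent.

At 5.40% the monthly rate is 0.0045000, so the payment is 11,300 × 0.0045000 / (1 − 1.0045000^−60) = €215.32.

€215.32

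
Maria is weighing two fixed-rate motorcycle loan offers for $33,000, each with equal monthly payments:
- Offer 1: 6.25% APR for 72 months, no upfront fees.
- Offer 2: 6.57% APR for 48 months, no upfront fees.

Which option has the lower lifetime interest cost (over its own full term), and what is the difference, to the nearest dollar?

Offer 1: at 6.25% the monthly rate is 0.0052083, so the payment is 33,000 × 0.0052083 / (1 − 1.0052083^−72) = $550.81.
Total interest on Offer 1 = 72 × $550.81 − $33,000 = $6,658.32.
Offer 2: monthly rate = 6.57%/12 = 0.0054750; payment = 33,000 × 0.0054750 / (1 − (1+0.0054750)^−48) = $783.66.
Total interest on Offer 2 = 48 × $783.66 − $33,000 = $4,615.68.
Offer 2 is lower by $2,042.64.

Offer 2 by $2,043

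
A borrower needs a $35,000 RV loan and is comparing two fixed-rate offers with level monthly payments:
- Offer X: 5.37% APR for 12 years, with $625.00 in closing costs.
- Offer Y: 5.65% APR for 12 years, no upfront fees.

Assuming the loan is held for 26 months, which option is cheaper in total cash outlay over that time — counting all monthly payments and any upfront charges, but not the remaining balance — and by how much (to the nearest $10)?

Offer Y by $500

Offer X: monthly rate = 5.37%/12 = 0.0044750; payment = 35,000 × 0.0044750 / (1 − (1+0.0044750)^−144) = $330.25.
Offer Y: at 5.65% the monthly rate is 0.0047083, so the payment is 35,000 × 0.0047083 / (1 − 1.0047083^−144) = $335.24.
Over 26 months: Offer X costs 26 × $330.25 + $625.00 = $9,211.50; Offer Y costs 26 × $335.24 = $8,716.24.
Offer Y is cheaper by $9,211.50 − $8,716.24 = $495.26.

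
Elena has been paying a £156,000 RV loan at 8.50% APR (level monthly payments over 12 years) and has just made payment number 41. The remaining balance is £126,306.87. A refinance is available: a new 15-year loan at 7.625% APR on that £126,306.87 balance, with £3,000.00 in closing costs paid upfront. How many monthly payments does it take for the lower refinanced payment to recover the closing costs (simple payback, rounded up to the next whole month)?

Current payment = 156,000 × 8.5%/12 / (1 − (1+0.0070833)^−144) = £1,731.69.
Refinanced payment = 126,306.87 × 0.0063542 / (1 − (1+0.0063542)^−180) = £1,179.87.
Monthly savings = £1,731.69 − £1,179.87 = £551.82.
Break-even = £3,000.00 / £551.82 = 5.44 → 6 months.

6 months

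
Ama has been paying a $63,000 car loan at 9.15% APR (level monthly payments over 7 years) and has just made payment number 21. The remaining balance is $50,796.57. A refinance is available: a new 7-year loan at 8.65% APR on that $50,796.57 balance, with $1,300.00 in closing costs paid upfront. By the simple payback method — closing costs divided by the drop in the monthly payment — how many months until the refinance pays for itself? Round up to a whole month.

Current payment = 63,000 × 9.15%/12 / (1 − (1+0.0076250)^−84) = $1,018.41.
Refinanced payment = 50,796.57 × 0.0072083 / (1 − (1+0.0072083)^−84) = $808.28.
Monthly savings = $1,018.41 − $808.28 = $210.13.
Break-even = $1,300.00 / $210.13 = 6.19 → 7 months.

7 months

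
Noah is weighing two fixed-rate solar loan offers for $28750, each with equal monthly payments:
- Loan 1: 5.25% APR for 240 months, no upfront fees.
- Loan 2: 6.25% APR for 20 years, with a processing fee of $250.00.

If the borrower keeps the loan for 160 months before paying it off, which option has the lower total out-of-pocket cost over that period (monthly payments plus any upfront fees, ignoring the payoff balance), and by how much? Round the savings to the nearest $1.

Loan 1 by $2,876

Loan 1: at 5.25% the monthly rate is 0.0043750, so the payment is 28,750 × 0.0043750 / (1 − 1.0043750^−240) = $193.73.
Loan 2: at 6.25% the monthly rate is 0.0052083, so the payment is 28,750 × 0.0052083 / (1 − 1.0052083^−240) = $210.14.
Over 160 months: Loan 1 costs 160 × $193.73 = $30,996.80; Loan 2 costs 160 × $210.14 + $250.00 = $33,872.40.
Loan 1 is cheaper by $33,872.40 − $30,996.80 = $2,875.60.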